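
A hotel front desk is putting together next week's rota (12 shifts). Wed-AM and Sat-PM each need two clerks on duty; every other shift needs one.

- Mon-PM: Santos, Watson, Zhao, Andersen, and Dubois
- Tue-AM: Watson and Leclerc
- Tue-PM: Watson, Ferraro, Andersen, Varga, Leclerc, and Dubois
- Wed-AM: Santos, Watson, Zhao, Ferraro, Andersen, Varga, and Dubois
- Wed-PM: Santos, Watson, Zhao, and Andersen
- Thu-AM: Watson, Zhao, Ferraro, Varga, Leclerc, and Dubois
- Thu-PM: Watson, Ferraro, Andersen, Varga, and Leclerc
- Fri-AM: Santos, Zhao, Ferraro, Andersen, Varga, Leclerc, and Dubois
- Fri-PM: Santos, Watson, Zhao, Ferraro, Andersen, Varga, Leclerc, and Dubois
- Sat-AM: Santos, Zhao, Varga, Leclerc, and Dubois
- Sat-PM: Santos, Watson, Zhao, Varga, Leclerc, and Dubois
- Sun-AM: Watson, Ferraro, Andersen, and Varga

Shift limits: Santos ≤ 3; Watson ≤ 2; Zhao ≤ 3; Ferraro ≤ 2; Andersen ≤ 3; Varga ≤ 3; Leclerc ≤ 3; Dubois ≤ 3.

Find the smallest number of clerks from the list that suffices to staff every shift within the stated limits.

14 slots to fill and no one can take more than 3, so at least ⌈14/3⌉ = 5 clerks are needed.
Santos, Watson, Zhao, Andersen, and Varga alone can cover everything: Mon-PM→Santos, Tue-AM→Watson, Tue-PM→Watson, Wed-AM→Andersen+Varga, Wed-PM→Santos, Thu-AM→Zhao, Thu-PM→Andersen, Fri-AM→Zhao, Fri-PM→Varga, Sat-AM→Santos, Sat-PM→Zhao+Varga, Sun-AM→Andersen.

5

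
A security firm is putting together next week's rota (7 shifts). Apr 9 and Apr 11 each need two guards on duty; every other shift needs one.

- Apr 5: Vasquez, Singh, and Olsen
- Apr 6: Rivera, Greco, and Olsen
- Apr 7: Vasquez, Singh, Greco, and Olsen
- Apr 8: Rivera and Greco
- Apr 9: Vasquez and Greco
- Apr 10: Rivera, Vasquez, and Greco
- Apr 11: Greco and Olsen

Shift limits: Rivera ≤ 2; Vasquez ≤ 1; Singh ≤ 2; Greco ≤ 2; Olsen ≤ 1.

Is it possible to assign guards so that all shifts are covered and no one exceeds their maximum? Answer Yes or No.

No

Shifts {Apr 6, Apr 8, Apr 9, Apr 10, Apr 11} need 7 worker-slots in total, but the guards available for any of those shifts (Rivera, Vasquez, Greco, and Olsen) can supply at most 6 among them. So no valid schedule exists.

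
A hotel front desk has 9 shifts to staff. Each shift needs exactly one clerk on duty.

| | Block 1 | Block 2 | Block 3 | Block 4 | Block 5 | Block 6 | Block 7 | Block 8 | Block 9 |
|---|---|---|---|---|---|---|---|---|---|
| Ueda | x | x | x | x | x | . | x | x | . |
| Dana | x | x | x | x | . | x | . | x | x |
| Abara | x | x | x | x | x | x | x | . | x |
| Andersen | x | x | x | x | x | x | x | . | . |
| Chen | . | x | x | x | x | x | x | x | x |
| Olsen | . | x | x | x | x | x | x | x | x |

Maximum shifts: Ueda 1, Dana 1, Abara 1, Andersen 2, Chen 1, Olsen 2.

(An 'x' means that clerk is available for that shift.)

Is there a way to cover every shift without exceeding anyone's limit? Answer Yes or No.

No

Total capacity is 1+1+1+2+1+2 = 8 but 9 worker-slots are needed — infeasible.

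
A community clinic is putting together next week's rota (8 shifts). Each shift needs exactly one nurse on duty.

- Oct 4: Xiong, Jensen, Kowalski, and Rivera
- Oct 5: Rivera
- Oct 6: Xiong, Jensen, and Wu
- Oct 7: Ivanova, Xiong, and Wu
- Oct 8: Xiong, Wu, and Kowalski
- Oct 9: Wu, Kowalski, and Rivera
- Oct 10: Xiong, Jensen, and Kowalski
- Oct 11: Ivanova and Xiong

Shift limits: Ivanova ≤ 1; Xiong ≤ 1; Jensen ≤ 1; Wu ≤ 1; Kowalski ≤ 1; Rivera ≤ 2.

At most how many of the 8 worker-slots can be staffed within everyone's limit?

7

Total capacity across all nurses is 1+1+1+1+1+2 = 7, and 8 slots are needed, so at most 7 can be filled.
An assignment achieving 7: Oct 5→Rivera, Oct 6→Xiong, Oct 7→Wu, Oct 8→Kowalski, Oct 9→Rivera, Oct 10→Jensen, Oct 11→Ivanova.
Loads: Ivanova 1/1, Xiong 1/1, Jensen 1/1, Wu 1/1, Kowalski 1/1, Rivera 2/2.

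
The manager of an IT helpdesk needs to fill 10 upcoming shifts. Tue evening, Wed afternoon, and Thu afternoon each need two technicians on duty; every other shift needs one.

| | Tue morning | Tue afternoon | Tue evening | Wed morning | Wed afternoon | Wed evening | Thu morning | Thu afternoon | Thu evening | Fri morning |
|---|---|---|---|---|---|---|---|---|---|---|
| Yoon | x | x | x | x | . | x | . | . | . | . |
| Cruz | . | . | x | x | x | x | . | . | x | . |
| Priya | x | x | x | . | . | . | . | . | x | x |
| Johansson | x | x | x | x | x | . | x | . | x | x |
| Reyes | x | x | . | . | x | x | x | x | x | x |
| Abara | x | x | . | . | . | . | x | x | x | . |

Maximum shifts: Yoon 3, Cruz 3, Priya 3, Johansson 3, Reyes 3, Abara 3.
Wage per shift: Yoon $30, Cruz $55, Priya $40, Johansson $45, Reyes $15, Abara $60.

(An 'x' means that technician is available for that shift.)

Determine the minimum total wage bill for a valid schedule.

$450

Thu afternoon can only be covered by Reyes and Abara, so that assignment is forced.
Picking the cheapest available technician for each shift independently would cost $325, but that ignores the shift limits.
An optimal schedule: Tue morning→Yoon, Tue afternoon→Yoon, Tue evening→Priya+Johansson, Wed morning→Yoon, Wed afternoon→Reyes+Johansson, Wed evening→Reyes, Thu morning→Johansson, Thu afternoon→Reyes+Abara, Thu evening→Priya, Fri morning→Priya.
Total: 30 + 30 + 40 + 45 + 30 + 15 + 45 + 15 + 45 + 15 + 60 + 40 + 40 = $450.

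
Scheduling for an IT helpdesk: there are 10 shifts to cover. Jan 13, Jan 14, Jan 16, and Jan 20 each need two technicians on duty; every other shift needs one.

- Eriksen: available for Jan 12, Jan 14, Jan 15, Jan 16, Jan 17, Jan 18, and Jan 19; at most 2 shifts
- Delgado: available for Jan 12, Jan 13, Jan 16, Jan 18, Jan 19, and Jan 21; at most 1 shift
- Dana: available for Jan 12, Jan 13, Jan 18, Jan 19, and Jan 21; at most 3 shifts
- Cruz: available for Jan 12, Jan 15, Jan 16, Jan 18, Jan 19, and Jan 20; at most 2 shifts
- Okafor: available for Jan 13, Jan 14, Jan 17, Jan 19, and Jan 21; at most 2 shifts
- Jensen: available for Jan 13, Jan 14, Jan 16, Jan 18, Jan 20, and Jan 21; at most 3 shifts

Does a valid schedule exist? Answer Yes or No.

Total capacity is 2+1+3+2+2+3 = 13 but 14 worker-slots are needed — infeasible.

No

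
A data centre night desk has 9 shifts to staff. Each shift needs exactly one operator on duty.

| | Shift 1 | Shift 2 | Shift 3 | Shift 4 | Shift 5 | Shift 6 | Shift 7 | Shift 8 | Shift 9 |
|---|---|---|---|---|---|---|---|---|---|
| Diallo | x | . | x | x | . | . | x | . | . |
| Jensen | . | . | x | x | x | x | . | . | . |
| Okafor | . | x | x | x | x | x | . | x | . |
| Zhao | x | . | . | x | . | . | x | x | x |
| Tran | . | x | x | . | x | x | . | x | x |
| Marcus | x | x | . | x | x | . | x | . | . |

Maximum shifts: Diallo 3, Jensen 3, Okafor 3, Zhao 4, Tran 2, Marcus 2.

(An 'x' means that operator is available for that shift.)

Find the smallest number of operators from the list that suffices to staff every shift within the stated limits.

3

9 slots to fill and no one can take more than 4, so at least ⌈9/4⌉ = 3 operators are needed.
Diallo, Okafor, and Zhao alone can cover everything: Shift 1→Diallo, Shift 2→Okafor, Shift 3→Diallo, Shift 4→Zhao, Shift 5→Okafor, Shift 6→Okafor, Shift 7→Diallo, Shift 8→Zhao, Shift 9→Zhao.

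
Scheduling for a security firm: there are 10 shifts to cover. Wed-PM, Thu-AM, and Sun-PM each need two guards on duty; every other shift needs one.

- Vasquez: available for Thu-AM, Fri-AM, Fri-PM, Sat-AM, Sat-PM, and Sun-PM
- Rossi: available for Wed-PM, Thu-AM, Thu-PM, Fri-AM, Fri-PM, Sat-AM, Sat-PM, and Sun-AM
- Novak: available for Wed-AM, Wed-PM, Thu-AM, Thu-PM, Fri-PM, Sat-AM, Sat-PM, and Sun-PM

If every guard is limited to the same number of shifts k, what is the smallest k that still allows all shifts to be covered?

With 3 guards and 13 worker-slots to fill, someone must work at least ⌈13/3⌉ = 5 shifts, so k ≥ 5.
k = 5 works: Wed-AM→Novak, Wed-PM→Rossi+Novak, Thu-AM→Vasquez+Rossi, Thu-PM→Rossi, Fri-AM→Vasquez, Fri-PM→Vasquez, Sat-AM→Vasquez, Sat-PM→Rossi, Sun-AM→Rossi, Sun-PM→Vasquez+Novak.
Loads: Vasquez 5, Rossi 5, Novak 3 — all ≤ 5.

5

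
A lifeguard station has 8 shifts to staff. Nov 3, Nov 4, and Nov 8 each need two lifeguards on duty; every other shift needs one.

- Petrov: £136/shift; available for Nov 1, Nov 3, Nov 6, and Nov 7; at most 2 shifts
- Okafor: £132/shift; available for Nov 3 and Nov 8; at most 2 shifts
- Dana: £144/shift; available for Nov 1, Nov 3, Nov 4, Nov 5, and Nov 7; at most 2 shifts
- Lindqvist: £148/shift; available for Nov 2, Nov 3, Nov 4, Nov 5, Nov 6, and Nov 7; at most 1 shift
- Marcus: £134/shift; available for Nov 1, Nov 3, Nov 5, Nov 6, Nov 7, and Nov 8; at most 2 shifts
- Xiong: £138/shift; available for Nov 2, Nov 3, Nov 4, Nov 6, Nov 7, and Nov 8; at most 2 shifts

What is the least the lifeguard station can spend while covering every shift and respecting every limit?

Picking the cheapest available lifeguard for each shift independently would cost £1488, but that ignores the shift limits.
An optimal schedule: Nov 1→Petrov, Nov 2→Lindqvist, Nov 3→Okafor+Xiong, Nov 4→Dana+Xiong, Nov 5→Dana, Nov 6→Petrov, Nov 7→Marcus, Nov 8→Okafor+Marcus.
Total: 136 + 148 + 132 + 138 + 144 + 138 + 144 + 136 + 134 + 132 + 134 = £1516.

£1516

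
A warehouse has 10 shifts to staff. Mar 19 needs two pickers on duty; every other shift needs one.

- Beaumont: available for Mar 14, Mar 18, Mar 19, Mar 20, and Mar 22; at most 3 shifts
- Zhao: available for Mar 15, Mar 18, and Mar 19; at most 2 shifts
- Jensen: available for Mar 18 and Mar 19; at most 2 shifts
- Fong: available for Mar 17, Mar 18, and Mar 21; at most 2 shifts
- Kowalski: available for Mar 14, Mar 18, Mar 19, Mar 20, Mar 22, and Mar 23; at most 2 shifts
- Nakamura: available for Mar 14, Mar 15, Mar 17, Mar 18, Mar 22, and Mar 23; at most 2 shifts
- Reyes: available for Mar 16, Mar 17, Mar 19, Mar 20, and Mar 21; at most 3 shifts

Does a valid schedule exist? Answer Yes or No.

Yes

Mar 16 can only be covered by Reyes, so that assignment is forced.
One valid schedule: Mar 14→Beaumont, Mar 15→Zhao, Mar 16→Reyes, Mar 17→Fong, Mar 18→Zhao, Mar 19→Jensen+Kowalski, Mar 20→Beaumont, Mar 21→Fong, Mar 22→Beaumont, Mar 23→Kowalski.
Loads: Beaumont 3/3, Zhao 2/2, Jensen 1/2, Fong 2/2, Kowalski 2/2, Nakamura 0/2, Reyes 1/3 — all within limits.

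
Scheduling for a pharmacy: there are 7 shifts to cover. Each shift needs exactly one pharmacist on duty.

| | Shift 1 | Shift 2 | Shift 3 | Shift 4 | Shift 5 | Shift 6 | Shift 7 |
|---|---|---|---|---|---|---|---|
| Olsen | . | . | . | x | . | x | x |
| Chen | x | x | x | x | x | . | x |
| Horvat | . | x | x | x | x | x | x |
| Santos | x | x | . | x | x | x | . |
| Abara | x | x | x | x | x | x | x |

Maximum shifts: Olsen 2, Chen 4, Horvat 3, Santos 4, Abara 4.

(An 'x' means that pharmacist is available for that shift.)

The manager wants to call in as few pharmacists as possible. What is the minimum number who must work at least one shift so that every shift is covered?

2

7 slots to fill and no one can take more than 4, so at least ⌈7/4⌉ = 2 pharmacists are needed.
Chen and Horvat alone can cover everything: Shift 1→Chen, Shift 2→Chen, Shift 3→Chen, Shift 4→Chen, Shift 5→Horvat, Shift 6→Horvat, Shift 7→Horvat.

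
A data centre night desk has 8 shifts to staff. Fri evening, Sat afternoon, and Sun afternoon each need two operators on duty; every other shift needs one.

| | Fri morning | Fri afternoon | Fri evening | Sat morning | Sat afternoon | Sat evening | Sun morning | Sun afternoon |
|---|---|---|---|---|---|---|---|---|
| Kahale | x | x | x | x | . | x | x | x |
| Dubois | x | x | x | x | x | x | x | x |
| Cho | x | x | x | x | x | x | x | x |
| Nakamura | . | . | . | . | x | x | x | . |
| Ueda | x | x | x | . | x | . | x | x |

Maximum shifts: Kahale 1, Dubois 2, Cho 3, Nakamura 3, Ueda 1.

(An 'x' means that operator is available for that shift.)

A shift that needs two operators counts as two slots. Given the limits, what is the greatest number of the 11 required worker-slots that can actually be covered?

Total capacity across all operators is 1+2+3+3+1 = 10, and 11 slots are needed, so at most 10 can be filled.
An assignment achieving 10: Fri morning→Dubois, Fri afternoon→Dubois, Fri evening→Cho+Ueda, Sat morning→Kahale, Sat afternoon→Cho+Nakamura, Sat evening→Nakamura, Sun morning→Nakamura, Sun afternoon→Cho.
Loads: Kahale 1/1, Dubois 2/2, Cho 3/3, Nakamura 3/3, Ueda 1/1.

10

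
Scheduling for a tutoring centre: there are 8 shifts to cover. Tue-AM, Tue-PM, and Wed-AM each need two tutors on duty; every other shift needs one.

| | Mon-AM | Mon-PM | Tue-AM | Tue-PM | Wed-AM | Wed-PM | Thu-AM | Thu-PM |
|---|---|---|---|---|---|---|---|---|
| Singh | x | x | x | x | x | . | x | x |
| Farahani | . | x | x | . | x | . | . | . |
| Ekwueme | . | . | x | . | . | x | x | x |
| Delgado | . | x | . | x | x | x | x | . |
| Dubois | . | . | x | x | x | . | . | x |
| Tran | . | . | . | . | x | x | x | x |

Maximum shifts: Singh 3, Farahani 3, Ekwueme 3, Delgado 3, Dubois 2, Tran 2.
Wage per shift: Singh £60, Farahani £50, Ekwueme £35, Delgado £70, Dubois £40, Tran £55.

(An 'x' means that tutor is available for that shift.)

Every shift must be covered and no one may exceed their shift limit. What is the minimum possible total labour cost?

£510

Mon-AM can only be covered by Singh, so that assignment is forced.
Picking the cheapest available tutor for each shift independently would cost £480, but that ignores the shift limits.
An optimal schedule: Mon-AM→Singh, Mon-PM→Farahani, Tue-AM→Dubois+Farahani, Tue-PM→Dubois+Singh, Wed-AM→Farahani+Tran, Wed-PM→Ekwueme, Thu-AM→Ekwueme, Thu-PM→Ekwueme.
Total: 60 + 50 + 40 + 50 + 40 + 60 + 50 + 55 + 35 + 35 + 35 = £510.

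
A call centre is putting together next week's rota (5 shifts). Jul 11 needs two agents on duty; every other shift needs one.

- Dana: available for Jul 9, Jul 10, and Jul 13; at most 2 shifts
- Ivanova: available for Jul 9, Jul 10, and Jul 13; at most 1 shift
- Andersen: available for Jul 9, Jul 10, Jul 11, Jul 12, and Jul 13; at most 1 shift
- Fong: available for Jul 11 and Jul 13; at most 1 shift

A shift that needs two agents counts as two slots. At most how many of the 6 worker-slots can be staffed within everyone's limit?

5

Total capacity across all agents is 2+1+1+1 = 5, and 6 slots are needed, so at most 5 can be filled.
An assignment achieving 5: Jul 9→Dana, Jul 10→Dana, Jul 11→Fong, Jul 12→Andersen, Jul 13→Ivanova.
Loads: Dana 2/2, Ivanova 1/1, Andersen 1/1, Fong 1/1.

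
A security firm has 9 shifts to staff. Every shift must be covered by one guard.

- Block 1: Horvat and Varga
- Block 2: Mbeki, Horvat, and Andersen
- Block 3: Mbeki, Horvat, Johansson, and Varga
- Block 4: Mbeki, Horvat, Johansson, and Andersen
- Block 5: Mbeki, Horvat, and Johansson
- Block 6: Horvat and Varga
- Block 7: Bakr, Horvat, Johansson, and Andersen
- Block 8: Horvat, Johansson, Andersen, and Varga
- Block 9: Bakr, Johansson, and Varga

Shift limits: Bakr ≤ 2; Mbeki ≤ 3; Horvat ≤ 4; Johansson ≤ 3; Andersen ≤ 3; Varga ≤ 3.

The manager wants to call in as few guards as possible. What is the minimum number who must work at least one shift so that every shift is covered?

3

9 slots to fill and no one can take more than 4, so at least ⌈9/4⌉ = 3 guards are needed.
Bakr, Mbeki, and Horvat alone can cover everything: Block 1→Horvat, Block 2→Mbeki, Block 3→Mbeki, Block 4→Mbeki, Block 5→Horvat, Block 6→Horvat, Block 7→Bakr, Block 8→Horvat, Block 9→Bakr.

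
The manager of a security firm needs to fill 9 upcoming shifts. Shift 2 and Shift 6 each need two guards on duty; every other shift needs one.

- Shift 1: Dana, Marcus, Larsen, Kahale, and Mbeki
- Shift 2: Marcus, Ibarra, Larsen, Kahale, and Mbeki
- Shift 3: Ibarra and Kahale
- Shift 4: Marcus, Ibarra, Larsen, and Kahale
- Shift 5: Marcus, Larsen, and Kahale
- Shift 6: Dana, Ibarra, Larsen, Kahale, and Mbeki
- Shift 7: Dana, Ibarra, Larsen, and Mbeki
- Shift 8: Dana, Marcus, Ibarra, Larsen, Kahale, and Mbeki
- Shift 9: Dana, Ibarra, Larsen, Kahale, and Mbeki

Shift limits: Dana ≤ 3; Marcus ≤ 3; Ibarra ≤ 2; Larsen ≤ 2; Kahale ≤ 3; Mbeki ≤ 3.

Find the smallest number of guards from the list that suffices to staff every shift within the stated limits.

11 slots to fill and no one can take more than 3, so at least ⌈11/3⌉ = 4 guards are needed.
Dana, Marcus, Ibarra, and Kahale alone can cover everything: Shift 1→Dana, Shift 2→Marcus+Ibarra, Shift 3→Ibarra, Shift 4→Marcus, Shift 5→Marcus, Shift 6→Dana+Kahale, Shift 7→Dana, Shift 8→Kahale, Shift 9→Kahale.

4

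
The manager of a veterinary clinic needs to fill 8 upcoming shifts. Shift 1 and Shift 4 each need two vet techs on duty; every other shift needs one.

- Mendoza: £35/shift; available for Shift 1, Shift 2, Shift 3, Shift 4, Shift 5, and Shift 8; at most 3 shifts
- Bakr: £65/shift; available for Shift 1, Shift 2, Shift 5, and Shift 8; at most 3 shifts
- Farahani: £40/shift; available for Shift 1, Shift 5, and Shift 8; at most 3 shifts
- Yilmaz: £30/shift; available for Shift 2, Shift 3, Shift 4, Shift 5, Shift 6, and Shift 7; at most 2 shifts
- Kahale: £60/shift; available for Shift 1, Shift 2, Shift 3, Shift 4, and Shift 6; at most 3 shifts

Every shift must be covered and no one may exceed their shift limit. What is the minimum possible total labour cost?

£405

Shift 7 can only be covered by Yilmaz, so that assignment is forced.
Picking the cheapest available vet tech for each shift independently would cost £325, but that ignores the shift limits.
An optimal schedule: Shift 1→Farahani+Kahale, Shift 2→Mendoza, Shift 3→Mendoza, Shift 4→Mendoza+Kahale, Shift 5→Farahani, Shift 6→Yilmaz, Shift 7→Yilmaz, Shift 8→Farahani.
Total: 40 + 60 + 35 + 35 + 35 + 60 + 40 + 30 + 30 + 40 = £405.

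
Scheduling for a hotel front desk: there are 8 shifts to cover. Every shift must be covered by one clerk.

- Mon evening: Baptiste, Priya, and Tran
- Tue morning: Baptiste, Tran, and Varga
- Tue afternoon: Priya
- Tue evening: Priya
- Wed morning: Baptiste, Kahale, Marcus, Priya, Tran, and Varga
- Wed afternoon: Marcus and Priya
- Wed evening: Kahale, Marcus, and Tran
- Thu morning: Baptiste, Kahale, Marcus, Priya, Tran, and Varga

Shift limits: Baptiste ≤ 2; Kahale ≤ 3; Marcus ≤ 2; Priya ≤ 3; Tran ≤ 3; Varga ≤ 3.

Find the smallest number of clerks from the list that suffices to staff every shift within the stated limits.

8 slots to fill and no one can take more than 3, so at least ⌈8/3⌉ = 3 clerks are needed.
Baptiste, Kahale, and Priya alone can cover everything: Mon evening→Baptiste, Tue morning→Baptiste, Tue afternoon→Priya, Tue evening→Priya, Wed morning→Kahale, Wed afternoon→Priya, Wed evening→Kahale, Thu morning→Kahale.

3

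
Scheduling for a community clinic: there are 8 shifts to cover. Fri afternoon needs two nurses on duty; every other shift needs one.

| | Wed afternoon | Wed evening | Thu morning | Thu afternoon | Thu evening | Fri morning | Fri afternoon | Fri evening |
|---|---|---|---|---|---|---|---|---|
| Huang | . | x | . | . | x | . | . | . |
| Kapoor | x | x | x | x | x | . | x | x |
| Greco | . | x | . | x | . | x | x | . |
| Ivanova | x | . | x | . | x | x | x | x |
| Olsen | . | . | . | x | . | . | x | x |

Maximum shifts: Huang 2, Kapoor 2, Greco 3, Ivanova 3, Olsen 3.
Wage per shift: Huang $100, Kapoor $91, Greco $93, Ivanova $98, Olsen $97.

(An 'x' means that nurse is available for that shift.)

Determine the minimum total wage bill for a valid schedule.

$850

Picking the cheapest available nurse for each shift independently would cost $823, but that ignores the shift limits.
An optimal schedule: Wed afternoon→Kapoor, Wed evening→Greco, Thu morning→Kapoor, Thu afternoon→Olsen, Thu evening→Ivanova, Fri morning→Greco, Fri afternoon→Greco+Olsen, Fri evening→Olsen.
Total: 91 + 93 + 91 + 97 + 98 + 93 + 93 + 97 + 97 = $850.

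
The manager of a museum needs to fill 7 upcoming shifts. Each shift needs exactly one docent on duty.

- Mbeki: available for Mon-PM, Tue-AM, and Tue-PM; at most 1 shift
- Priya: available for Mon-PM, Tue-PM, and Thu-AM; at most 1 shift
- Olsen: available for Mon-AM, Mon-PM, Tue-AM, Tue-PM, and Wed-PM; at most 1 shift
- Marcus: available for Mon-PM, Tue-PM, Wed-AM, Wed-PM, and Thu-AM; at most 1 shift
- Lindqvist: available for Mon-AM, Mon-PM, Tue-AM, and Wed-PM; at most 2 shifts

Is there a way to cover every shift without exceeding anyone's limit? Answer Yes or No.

Total capacity is 1+1+1+1+2 = 6 but 7 worker-slots are needed — infeasible.

No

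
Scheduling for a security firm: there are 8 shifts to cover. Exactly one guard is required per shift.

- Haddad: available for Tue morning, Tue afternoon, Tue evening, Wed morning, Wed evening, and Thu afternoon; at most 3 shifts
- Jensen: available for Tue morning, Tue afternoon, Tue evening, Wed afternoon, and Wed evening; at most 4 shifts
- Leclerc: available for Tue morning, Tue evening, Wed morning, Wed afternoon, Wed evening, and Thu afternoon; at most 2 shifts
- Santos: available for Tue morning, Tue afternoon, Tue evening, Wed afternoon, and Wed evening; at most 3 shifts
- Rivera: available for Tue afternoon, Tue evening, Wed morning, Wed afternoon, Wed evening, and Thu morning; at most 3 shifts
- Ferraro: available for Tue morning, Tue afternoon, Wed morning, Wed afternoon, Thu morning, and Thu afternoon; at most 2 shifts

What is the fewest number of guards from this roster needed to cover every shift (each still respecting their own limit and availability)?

3

8 slots to fill and no one can take more than 4, so at least ⌈8/4⌉ = 2 guards are needed.
Any 2 guards together have capacity at most 4+3 = 7 < 8 slots, so 2 can never suffice.
Haddad, Jensen, and Rivera alone can cover everything: Tue morning→Haddad, Tue afternoon→Jensen, Tue evening→Jensen, Wed morning→Haddad, Wed afternoon→Jensen, Wed evening→Jensen, Thu morning→Rivera, Thu afternoon→Haddad.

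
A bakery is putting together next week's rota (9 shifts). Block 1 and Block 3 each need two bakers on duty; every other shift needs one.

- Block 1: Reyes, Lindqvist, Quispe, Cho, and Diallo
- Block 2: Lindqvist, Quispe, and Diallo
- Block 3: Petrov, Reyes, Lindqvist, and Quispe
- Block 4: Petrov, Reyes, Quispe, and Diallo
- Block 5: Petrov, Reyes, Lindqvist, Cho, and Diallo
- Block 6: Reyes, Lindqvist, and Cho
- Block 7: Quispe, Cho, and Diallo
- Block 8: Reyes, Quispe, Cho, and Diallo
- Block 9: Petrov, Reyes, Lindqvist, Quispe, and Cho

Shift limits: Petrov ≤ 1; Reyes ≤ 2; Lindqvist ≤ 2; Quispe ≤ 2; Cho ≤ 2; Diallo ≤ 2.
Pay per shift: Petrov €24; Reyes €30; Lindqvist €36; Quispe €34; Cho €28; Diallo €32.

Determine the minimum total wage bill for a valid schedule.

Picking the cheapest available baker for each shift independently would cost €300, but that ignores the shift limits.
An optimal schedule: Block 1→Cho+Diallo, Block 2→Lindqvist, Block 3→Lindqvist+Quispe, Block 4→Petrov, Block 5→Diallo, Block 6→Reyes, Block 7→Quispe, Block 8→Reyes, Block 9→Cho.
Total: 28 + 32 + 36 + 36 + 34 + 24 + 32 + 30 + 34 + 30 + 28 = €344.

€344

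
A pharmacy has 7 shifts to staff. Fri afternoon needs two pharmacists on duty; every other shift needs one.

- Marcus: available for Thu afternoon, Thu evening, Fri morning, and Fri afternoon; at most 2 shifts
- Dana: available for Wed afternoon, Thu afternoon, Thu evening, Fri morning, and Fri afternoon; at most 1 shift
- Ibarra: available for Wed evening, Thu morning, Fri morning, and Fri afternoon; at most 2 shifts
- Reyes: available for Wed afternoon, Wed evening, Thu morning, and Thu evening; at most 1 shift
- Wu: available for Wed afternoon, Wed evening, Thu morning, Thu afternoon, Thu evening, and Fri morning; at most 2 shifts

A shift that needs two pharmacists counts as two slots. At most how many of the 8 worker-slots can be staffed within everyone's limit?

Total capacity across all pharmacists is 2+1+2+1+2 = 8, and 8 slots are needed, so at most 8 can be filled.
An assignment achieving 8: Wed afternoon→Dana, Wed evening→Ibarra, Thu morning→Reyes, Thu afternoon→Marcus, Thu evening→Wu, Fri morning→Wu, Fri afternoon→Marcus+Ibarra.
Loads: Marcus 2/2, Dana 1/1, Ibarra 2/2, Reyes 1/1, Wu 2/2.

8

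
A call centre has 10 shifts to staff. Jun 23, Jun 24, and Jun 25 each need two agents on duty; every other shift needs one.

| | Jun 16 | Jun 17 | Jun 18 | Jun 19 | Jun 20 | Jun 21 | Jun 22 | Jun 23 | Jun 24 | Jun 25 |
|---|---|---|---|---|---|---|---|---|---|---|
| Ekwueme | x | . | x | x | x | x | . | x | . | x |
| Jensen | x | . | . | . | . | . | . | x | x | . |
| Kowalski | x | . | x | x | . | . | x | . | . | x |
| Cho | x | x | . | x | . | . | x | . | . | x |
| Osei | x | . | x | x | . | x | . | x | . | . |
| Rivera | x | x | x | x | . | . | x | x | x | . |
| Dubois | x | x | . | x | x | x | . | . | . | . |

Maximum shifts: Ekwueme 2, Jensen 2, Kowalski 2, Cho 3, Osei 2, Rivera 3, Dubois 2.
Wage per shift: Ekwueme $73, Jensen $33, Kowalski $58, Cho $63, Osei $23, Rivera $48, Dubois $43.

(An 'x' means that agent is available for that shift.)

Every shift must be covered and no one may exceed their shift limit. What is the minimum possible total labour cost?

$584

Jun 24 can only be covered by Jensen and Rivera, so that assignment is forced.
Picking the cheapest available agent for each shift independently would cost $484, but that ignores the shift limits.
An optimal schedule: Jun 16→Cho, Jun 17→Dubois, Jun 18→Osei, Jun 19→Kowalski, Jun 20→Dubois, Jun 21→Osei, Jun 22→Rivera, Jun 23→Jensen+Rivera, Jun 24→Jensen+Rivera, Jun 25→Kowalski+Cho.
Total: 63 + 43 + 23 + 58 + 43 + 23 + 48 + 33 + 48 + 33 + 48 + 58 + 63 = $584.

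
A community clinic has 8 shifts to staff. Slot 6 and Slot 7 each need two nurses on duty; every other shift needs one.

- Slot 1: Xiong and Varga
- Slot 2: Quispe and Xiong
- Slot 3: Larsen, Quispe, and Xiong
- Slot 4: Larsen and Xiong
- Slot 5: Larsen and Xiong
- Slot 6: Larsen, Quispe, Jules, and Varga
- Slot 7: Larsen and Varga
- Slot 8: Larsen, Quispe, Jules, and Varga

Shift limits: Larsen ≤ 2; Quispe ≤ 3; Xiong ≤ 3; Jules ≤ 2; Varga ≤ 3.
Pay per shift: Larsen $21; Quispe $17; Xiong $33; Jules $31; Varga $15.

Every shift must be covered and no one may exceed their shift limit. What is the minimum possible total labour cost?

Slot 7 can only be covered by Larsen and Varga, so that assignment is forced.
Picking the cheapest available nurse for each shift independently would cost $174, but that ignores the shift limits.
An optimal schedule: Slot 1→Varga, Slot 2→Quispe, Slot 3→Quispe, Slot 4→Larsen, Slot 5→Xiong, Slot 6→Quispe+Jules, Slot 7→Varga+Larsen, Slot 8→Varga.
Total: 15 + 17 + 17 + 21 + 33 + 17 + 31 + 15 + 21 + 15 = $202.

$202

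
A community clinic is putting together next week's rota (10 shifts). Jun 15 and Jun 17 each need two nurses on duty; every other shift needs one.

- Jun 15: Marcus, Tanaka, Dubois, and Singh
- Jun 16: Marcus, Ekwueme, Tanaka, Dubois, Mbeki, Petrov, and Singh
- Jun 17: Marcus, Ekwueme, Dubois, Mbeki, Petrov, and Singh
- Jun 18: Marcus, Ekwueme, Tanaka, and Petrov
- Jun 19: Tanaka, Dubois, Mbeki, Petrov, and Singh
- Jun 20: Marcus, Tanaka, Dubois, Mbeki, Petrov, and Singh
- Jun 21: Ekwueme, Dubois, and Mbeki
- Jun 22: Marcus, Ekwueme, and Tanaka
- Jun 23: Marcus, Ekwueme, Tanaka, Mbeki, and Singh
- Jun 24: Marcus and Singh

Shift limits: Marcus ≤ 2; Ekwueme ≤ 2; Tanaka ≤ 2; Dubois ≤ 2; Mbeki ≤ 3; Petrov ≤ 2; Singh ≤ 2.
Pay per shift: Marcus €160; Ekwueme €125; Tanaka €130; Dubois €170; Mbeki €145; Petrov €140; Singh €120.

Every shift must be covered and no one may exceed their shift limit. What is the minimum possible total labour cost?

Picking the cheapest available nurse for each shift independently would cost €1470, but that ignores the shift limits.
An optimal schedule: Jun 15→Tanaka+Marcus, Jun 16→Mbeki, Jun 17→Petrov+Mbeki, Jun 18→Tanaka, Jun 19→Singh, Jun 20→Petrov, Jun 21→Ekwueme, Jun 22→Ekwueme, Jun 23→Mbeki, Jun 24→Singh.
Total: 130 + 160 + 145 + 140 + 145 + 130 + 120 + 140 + 125 + 125 + 145 + 120 = €1625.

€1625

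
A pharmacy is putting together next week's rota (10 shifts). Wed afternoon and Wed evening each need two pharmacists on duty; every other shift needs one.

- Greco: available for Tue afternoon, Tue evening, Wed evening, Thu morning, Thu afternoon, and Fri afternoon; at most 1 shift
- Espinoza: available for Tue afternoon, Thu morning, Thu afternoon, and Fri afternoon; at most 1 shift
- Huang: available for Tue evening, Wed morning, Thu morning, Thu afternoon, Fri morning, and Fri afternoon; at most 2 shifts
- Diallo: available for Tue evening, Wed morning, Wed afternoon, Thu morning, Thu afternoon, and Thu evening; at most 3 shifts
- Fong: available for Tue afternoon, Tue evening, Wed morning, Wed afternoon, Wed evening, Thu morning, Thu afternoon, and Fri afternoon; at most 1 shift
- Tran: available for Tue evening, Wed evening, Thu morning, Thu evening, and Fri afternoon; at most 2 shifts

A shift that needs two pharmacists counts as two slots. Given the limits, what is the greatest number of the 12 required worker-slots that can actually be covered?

10

Total capacity across all pharmacists is 1+1+2+3+1+2 = 10, and 12 slots are needed, so at most 10 can be filled.
An assignment achieving 10: Tue afternoon→Greco, Tue evening→Diallo, Wed morning→Huang, Wed afternoon→Diallo+Fong, Wed evening→Tran, Thu afternoon→Espinoza, Thu evening→Diallo, Fri morning→Huang, Fri afternoon→Tran.
Loads: Greco 1/1, Espinoza 1/1, Huang 2/2, Diallo 3/3, Fong 1/1, Tran 2/2.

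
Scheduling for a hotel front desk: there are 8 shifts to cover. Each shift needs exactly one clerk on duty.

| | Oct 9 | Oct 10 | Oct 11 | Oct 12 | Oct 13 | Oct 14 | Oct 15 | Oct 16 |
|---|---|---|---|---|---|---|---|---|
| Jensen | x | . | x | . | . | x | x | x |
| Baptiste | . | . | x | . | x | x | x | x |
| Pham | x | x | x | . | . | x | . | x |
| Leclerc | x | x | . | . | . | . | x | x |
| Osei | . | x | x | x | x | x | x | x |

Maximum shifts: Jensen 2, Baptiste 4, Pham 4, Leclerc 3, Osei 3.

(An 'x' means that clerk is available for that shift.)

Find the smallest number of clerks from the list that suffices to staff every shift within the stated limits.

3

8 slots to fill and no one can take more than 4, so at least ⌈8/4⌉ = 2 clerks are needed.
No set of 2 clerks can cover every shift (each such set leaves at least one shift with no one available or exceeds a cap).
Jensen, Baptiste, and Osei alone can cover everything: Oct 9→Jensen, Oct 10→Osei, Oct 11→Jensen, Oct 12→Osei, Oct 13→Baptiste, Oct 14→Baptiste, Oct 15→Baptiste, Oct 16→Baptiste.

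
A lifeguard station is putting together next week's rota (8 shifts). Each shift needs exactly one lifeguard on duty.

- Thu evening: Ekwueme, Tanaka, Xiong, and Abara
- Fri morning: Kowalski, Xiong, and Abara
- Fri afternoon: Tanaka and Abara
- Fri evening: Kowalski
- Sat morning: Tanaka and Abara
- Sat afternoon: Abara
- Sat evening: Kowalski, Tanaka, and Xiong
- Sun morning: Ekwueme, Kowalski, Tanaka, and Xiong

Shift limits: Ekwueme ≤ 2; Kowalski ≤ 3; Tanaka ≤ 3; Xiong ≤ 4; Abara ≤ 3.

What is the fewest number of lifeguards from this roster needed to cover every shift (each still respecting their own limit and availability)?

8 slots to fill and no one can take more than 4, so at least ⌈8/4⌉ = 2 lifeguards are needed.
Any 2 lifeguards together have capacity at most 4+3 = 7 < 8 slots, so 2 can never suffice.
Ekwueme, Kowalski, and Abara alone can cover everything: Thu evening→Ekwueme, Fri morning→Kowalski, Fri afternoon→Abara, Fri evening→Kowalski, Sat morning→Abara, Sat afternoon→Abara, Sat evening→Kowalski, Sun morning→Ekwueme.

3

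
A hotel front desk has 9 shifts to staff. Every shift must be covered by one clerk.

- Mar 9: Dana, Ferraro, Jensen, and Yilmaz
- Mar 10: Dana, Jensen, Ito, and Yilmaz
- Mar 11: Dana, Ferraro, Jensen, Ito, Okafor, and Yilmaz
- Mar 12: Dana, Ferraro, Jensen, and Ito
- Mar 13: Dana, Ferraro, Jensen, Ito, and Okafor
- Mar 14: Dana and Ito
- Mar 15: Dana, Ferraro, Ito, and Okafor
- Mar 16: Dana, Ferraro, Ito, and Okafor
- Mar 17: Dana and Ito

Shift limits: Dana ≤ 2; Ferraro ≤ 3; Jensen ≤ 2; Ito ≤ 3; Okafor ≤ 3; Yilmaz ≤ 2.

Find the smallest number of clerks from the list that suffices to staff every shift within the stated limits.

3

9 slots to fill and no one can take more than 3, so at least ⌈9/3⌉ = 3 clerks are needed.
Ferraro, Ito, and Okafor alone can cover everything: Mar 9→Ferraro, Mar 10→Ito, Mar 11→Ferraro, Mar 12→Ferraro, Mar 13→Okafor, Mar 14→Ito, Mar 15→Okafor, Mar 16→Okafor, Mar 17→Ito.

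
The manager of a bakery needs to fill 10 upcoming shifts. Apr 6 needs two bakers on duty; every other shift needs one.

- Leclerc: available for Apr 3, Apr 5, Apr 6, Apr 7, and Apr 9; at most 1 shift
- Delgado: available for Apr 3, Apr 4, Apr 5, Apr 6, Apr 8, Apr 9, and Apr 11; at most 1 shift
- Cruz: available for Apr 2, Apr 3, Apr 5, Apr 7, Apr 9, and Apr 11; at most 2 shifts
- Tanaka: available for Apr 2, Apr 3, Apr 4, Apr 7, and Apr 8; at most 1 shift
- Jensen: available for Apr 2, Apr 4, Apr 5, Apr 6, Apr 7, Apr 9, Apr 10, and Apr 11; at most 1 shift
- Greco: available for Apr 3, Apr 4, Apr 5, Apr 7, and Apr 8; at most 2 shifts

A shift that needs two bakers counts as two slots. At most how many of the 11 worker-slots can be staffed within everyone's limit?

8

Total capacity across all bakers is 1+1+2+1+1+2 = 8, and 11 slots are needed, so at most 8 can be filled.
An assignment achieving 8: Apr 2→Cruz, Apr 3→Greco, Apr 4→Greco, Apr 6→Leclerc+Delgado, Apr 8→Tanaka, Apr 10→Jensen, Apr 11→Cruz.
Loads: Leclerc 1/1, Delgado 1/1, Cruz 2/2, Tanaka 1/1, Jensen 1/1, Greco 2/2.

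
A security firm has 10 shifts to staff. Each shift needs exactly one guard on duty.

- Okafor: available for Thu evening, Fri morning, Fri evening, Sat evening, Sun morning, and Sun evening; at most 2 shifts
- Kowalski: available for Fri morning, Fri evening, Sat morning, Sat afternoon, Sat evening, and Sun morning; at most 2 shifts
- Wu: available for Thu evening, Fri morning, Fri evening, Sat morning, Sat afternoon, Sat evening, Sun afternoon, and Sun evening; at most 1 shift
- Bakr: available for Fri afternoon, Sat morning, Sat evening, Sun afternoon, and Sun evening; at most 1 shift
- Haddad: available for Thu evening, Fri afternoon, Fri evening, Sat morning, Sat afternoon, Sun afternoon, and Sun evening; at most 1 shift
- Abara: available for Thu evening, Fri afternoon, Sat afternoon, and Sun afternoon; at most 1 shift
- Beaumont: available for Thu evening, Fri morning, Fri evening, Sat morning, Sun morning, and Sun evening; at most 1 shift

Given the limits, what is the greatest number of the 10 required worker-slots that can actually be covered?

Total capacity across all guards is 2+2+1+1+1+1+1 = 9, and 10 slots are needed, so at most 9 can be filled.
An assignment achieving 9: Thu evening→Abara, Fri morning→Okafor, Fri afternoon→Bakr, Fri evening→Haddad, Sat morning→Beaumont, Sat afternoon→Kowalski, Sat evening→Kowalski, Sun morning→Okafor, Sun afternoon→Wu.
Loads: Okafor 2/2, Kowalski 2/2, Wu 1/1, Bakr 1/1, Haddad 1/1, Abara 1/1, Beaumont 1/1.

9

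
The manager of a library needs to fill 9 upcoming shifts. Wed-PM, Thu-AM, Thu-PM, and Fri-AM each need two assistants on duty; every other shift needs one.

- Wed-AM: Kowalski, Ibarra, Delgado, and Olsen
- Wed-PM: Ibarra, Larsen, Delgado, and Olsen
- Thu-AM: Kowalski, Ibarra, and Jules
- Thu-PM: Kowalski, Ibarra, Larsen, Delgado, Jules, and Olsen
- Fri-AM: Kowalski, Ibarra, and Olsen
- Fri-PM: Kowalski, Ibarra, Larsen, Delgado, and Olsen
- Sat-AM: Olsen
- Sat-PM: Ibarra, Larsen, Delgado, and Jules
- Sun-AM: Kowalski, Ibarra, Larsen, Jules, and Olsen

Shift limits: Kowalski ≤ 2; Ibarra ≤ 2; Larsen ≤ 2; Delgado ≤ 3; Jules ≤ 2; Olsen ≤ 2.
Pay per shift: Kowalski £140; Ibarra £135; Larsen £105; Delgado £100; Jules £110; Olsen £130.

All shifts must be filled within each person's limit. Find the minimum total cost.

£1540

Sat-AM can only be covered by Olsen, so that assignment is forced.
Picking the cheapest available assistant for each shift independently would cost £1455, but that ignores the shift limits.
An optimal schedule: Wed-AM→Delgado, Wed-PM→Delgado+Olsen, Thu-AM→Kowalski+Ibarra, Thu-PM→Delgado+Jules, Fri-AM→Kowalski+Ibarra, Fri-PM→Larsen, Sat-AM→Olsen, Sat-PM→Larsen, Sun-AM→Jules.
Total: 100 + 100 + 130 + 140 + 135 + 100 + 110 + 140 + 135 + 105 + 130 + 105 + 110 = £1540.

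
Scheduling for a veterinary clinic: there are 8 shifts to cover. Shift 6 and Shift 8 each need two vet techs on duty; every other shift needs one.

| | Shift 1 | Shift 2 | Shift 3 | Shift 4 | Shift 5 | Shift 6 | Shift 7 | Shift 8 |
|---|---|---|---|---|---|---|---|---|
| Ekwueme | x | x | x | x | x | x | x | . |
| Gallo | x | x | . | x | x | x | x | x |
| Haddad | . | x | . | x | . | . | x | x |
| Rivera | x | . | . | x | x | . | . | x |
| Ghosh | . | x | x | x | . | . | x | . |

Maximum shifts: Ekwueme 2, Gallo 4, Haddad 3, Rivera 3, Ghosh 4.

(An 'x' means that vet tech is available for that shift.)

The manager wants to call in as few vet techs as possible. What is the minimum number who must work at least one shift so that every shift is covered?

10 slots to fill and no one can take more than 4, so at least ⌈10/4⌉ = 3 vet techs are needed.
No set of 3 vet techs can cover every shift (each such set leaves at least one shift with no one available or exceeds a cap).
Ekwueme, Gallo, Haddad, and Rivera alone can cover everything: Shift 1→Gallo, Shift 2→Gallo, Shift 3→Ekwueme, Shift 4→Haddad, Shift 5→Gallo, Shift 6→Ekwueme+Gallo, Shift 7→Haddad, Shift 8→Haddad+Rivera.

4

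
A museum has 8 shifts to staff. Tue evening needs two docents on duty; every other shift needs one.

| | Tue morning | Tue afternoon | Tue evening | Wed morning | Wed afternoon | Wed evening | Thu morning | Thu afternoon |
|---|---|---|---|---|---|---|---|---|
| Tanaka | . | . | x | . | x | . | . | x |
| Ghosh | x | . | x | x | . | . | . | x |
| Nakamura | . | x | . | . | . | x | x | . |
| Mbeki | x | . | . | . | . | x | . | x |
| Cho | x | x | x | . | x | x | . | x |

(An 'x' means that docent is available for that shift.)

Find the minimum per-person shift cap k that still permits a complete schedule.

2

With 5 docents and 9 worker-slots to fill, someone must work at least ⌈9/5⌉ = 2 shifts, so k ≥ 2.
k = 2 works: Tue morning→Ghosh, Tue afternoon→Nakamura, Tue evening→Tanaka+Cho, Wed morning→Ghosh, Wed afternoon→Tanaka, Wed evening→Mbeki, Thu morning→Nakamura, Thu afternoon→Mbeki.
Loads: Tanaka 2, Ghosh 2, Nakamura 2, Mbeki 2, Cho 1 — all ≤ 2.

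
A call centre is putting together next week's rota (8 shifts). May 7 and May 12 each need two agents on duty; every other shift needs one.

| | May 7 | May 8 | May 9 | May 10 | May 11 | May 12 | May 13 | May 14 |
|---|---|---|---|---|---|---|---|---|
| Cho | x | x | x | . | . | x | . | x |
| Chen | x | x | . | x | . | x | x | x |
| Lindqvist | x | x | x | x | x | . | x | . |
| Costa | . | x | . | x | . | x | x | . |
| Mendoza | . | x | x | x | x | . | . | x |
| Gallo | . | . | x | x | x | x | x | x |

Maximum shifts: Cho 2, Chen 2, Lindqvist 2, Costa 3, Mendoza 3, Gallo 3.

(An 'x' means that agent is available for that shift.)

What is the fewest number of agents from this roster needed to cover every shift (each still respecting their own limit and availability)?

10 slots to fill and no one can take more than 3, so at least ⌈10/3⌉ = 4 agents are needed.
Cho, Chen, Costa, and Mendoza alone can cover everything: May 7→Cho+Chen, May 8→Mendoza, May 9→Cho, May 10→Costa, May 11→Mendoza, May 12→Chen+Costa, May 13→Costa, May 14→Mendoza.

4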